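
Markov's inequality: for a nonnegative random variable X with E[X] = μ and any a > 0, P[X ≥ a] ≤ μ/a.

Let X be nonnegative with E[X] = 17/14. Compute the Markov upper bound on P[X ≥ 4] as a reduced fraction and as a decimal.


μ = E[X] = 17/14, a = 4.
Markov: P[X ≥ 4] ≤ μ/a = (17/14)/4 = 17/56.
Numerically: ≈ 0.303571.
(Since a = 4 > μ = 1.214286, the bound 17/56 is < 1 and informative.)

P[X ≥ 4] ≤ 17/56 ≈ 0.303571.


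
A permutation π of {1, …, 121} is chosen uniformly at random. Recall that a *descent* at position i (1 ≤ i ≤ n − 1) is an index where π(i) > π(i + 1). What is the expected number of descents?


Write X = Σ X_I over i = 1, …, 120, with X_I the indicator of one descent.
There are 120 indicators.
For each fixed i, the pair (π(i), π(i+1)) is a uniformly random ordered pair of distinct values from {1, …, 121}; by symmetry P[π(i) > π(i+1)] = 1/2.
By linearity: E[X] = 120 · (1/2) = (121 − 1) · (1/2) = 60 ≈ 60.000.

E[X] = 60 = 60.000.


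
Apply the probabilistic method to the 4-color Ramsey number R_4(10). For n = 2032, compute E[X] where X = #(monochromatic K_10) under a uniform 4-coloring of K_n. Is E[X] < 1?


E[X] = C(2032, 10) · 4^{1 − 45} = 323475384642158147171212440 · 4^{−44} = 323475384642158147171212440/309485009821345068724781056.
As a reduced fraction: E[X] = 40434423080269768396401555/38685626227668133590597632 ≈ 1.045205.
Is E[X] < 1? NO.
Since E[X] ≥ 1, the first-moment bound is inconclusive at n = 2032; it does NOT by itself certify R_4(10) > 2032.

E[X] = 40434423080269768396401555/38685626227668133590597632 ≈ 1.045205; E[X] ≥ 1; first-moment method inconclusive here.


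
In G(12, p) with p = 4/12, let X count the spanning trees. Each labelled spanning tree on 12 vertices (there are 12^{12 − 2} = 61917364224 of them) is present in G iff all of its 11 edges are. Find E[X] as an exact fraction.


K_12 has 12^{12 − 2} = 61917364224 labelled spanning trees.
For each such spanning tree H, let X_H = 1 if all 11 edges of H are present in G. Then P[X_H = 1] = p^{11} = (1/3)^{11} = 1/177147.
Summing the indicators: E[X] = Σ_H E[X_H] = 61917364224 · p^{11} = 61917364224 · 1/177147 = 1048576/3.
Numerically: E[X] ≈ 3.495e+05.

E[X] = 61917364224 · (1/3)^{11} = 1048576/3 ≈ 3.495e+05.


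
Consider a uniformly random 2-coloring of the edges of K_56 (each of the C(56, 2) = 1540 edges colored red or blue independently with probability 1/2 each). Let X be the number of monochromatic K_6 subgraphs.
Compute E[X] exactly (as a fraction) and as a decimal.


Let X = Σ_S X_S over the C(56, 6) = 32468436 subsets S of size 6, where X_S = 1 if the K_6 on S is monochromatic.
For a fixed S, the K_6 on S has C(6, 2) = 15 edges. P[all 15 edges red] = (1/2)^15, and likewise for blue, so P[monochromatic] = 2·(1/2)^15 = 2^{1 − 15} = 1/16384.
Summing: E[X] = C(56, 6) · 2^{1 − 15} = 32468436 · 1/16384 = 8117109/4096.
Numerically: E[X] ≈ 1981.7161.

E[X] = C(56,6)·2^(1−C(6,2)) = 8117109/4096 ≈ 1981.7161.


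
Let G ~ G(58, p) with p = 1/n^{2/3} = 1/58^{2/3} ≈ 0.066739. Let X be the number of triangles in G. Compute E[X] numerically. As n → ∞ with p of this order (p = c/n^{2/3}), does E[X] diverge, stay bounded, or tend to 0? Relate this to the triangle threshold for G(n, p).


Number of potential triangles: C(58, 3) = 30856.
Each occurs with probability p³ ≈ (0.066739)³ ≈ 2.9726516e-04.
By linearity: E[X] = C(58, 3)·p³ ≈ 30856 · 2.9726516e-04 ≈ 9.17241.
Since α = 2/3 < 1, p = c/n^{2/3} ≫ 1/n is above the triangle threshold p ~ 1/n. Asymptotically E[X] ~ (c³/6)·n^{3(1−α)} = (1³/6)·n^{1} → ∞; triangles are abundant w.h.p.

E[X] ≈ 9.17241; in regime p = Θ(1/n^{2/3}) E[X] diverges (above the triangle threshold p ~ 1/n).


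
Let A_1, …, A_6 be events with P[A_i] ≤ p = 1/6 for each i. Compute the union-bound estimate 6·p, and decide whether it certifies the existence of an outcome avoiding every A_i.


Union bound: P[∪_{i=1}^{6} A_i] ≤ Σ_i P[A_i] ≤ 6·p = 6·(1/6) = 1.
Numerically: 1 ≈ 1.0000000.
Is 1 < 1? NO.
Since the bound 1 is ≥ 1, the union bound is uninformative here; it does NOT by itself certify existence.

6·p = 1 ≈ 1.0000000; existence NOT certified by the union bound.


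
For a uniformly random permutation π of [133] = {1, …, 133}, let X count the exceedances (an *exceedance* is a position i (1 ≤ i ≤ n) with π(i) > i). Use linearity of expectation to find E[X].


Write X = Σ_{i=1}^{133} X_i, where X_i = 1_{π(i) > i}.
For each fixed i, π(i) is uniform over {1, …, 133} (marginal of a uniform permutation), so P[π(i) > i] = (n − i)/n. Summing: Σ_{i=1}^{133} (n − i)/n = (0 + 1 + … + 132)/133 = 133(133 − 1)/(2·133) = (133 − 1)/2.
Hence E[X] = Σ_{i=1}^{133} (133 − i)/133 = 66 ≈ 66.000.

E[X] = 66 = 66.000.


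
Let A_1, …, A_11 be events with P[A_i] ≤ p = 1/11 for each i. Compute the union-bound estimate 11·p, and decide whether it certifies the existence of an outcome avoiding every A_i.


Union bound: P[∪_{i=1}^{11} A_i] ≤ Σ_i P[A_i] ≤ 11·p = 11·(1/11) = 1.
Numerically: 1 ≈ 1.000000.
Is 1 < 1? NO.
Since the bound 1 is ≥ 1, the union bound is uninformative here; it does NOT by itself certify existence.

11·p = 1 ≈ 1.000000; existence NOT certified by the union bound.


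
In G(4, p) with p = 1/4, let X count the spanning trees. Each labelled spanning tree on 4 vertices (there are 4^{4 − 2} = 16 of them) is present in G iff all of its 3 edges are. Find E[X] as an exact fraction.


K_4 has 4^{4 − 2} = 16 labelled spanning trees.
For each such spanning tree H, let X_H = 1 if all 3 edges of H are present in G. Then P[X_H = 1] = p^{3} = (1/4)^{3} = 1/64.
By linearity of expectation: E[X] = Σ_H E[X_H] = 16 · p^{3} = 16 · 1/64 = 1/4.
Numerically: E[X] ≈ 0.25.

E[X] = 16 · (1/4)^{3} = 1/4 ≈ 0.25.


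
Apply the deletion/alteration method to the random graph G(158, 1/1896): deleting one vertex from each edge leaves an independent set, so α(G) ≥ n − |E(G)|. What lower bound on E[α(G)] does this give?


E[|E(G)|] = C(158, 2)·p = 12403 · (1/1896) = 157/24.
E[α(G)] ≥ n − E[|E(G)|] = 158 − 157/24 = 3635/24.
Numerically: ≈ 151.4583.
(This is only a lower bound; the true E[α(G)] may be larger.)

E[α(G)] ≥ 3635/24 ≈ 151.4583.


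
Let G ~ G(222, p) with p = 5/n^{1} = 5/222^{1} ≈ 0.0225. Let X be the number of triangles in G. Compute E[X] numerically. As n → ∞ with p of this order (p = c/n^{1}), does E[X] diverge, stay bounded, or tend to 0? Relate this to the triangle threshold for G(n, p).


Number of potential triangles: C(222, 3) = 1798940.
Each occurs with probability p³ ≈ (0.0225)³ ≈ 1.14249e-05.
By linearity: E[X] = C(222, 3)·p³ ≈ 1798940 · 1.14249e-05 ≈ 20.553.
Here α = 1, so p = 5/n is exactly at the triangle threshold p ~ 1/n. Asymptotically E[X] → c³/6 = 5³/6 = 125/6 ≈ 20.833, a bounded constant. In this regime the triangle count is asymptotically Poisson(c³/6).

E[X] ≈ 20.553; in regime p = Θ(1/n^{1}) E[X] stays bounded (at the triangle threshold p ~ 1/n).


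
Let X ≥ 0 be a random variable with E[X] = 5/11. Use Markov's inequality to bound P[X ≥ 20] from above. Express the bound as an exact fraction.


μ = E[X] = 5/11, a = 20.
Markov: P[X ≥ 20] ≤ μ/a = (5/11)/20 = 1/44.
Numerically: ≈ 0.023.
(Since a = 20 > μ = 0.455, the bound 1/44 is < 1 and informative.)

P[X ≥ 20] ≤ 1/44 ≈ 0.023.


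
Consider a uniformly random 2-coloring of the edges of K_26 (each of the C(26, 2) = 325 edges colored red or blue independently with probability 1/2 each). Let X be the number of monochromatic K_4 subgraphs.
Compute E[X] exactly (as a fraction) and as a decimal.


Let X = Σ_S X_S over the C(26, 4) = 14950 subsets S of size 4, where X_S = 1 if the K_4 on S is monochromatic.
For a fixed S, the K_4 on S has C(4, 2) = 6 edges. P[all 6 edges red] = (1/2)^6, and likewise for blue, so P[monochromatic] = 2·(1/2)^6 = 2^{1 − 6} = 1/32.
By linearity of expectation: E[X] = C(26, 4) · 2^{1 − 6} = 14950 · 1/32 = 7475/16.
Numerically: E[X] ≈ 467.18750.

E[X] = C(26,4)·2^(1−C(4,2)) = 7475/16 ≈ 467.18750.


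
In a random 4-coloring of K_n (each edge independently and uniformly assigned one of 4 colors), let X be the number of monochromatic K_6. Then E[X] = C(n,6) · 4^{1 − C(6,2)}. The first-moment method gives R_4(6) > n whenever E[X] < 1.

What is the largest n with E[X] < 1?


We need C(n, 6) · 4^{1 − 15} < 1, i.e. C(n, 6) < 4^{15 − 1} = 268435456.
Check values of n near the boundary:
  n = 75: C(75, 6) = 201359550; 201359550 < 268435456? YES
  n = 76: C(76, 6) = 218618940; 218618940 < 268435456? YES
  n = 77: C(77, 6) = 237093780; 237093780 < 268435456? YES
  n = 78: C(78, 6) = 256851595; 256851595 < 268435456? YES
  n = 79: C(79, 6) = 277962685; 277962685 < 268435456? NO
The largest n with C(n, 6) < 268435456 is n = 78 (where E[X] = 256851595/268435456 ≈ 0.9568). Hence R_4(6) > 78, i.e. R_4(6) ≥ 79.

Largest n = 78; hence R_4(6) > 78.


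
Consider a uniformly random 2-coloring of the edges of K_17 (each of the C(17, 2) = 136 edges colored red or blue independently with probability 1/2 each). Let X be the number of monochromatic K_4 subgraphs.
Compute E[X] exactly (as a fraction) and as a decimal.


Let X = Σ_S X_S over the C(17, 4) = 2380 subsets S of size 4, where X_S = 1 if the K_4 on S is monochromatic.
For a fixed S, the K_4 on S has C(4, 2) = 6 edges. P[all 6 edges red] = (1/2)^6, and likewise for blue, so P[monochromatic] = 2·(1/2)^6 = 2^{1 − 6} = 1/32.
By linearity: E[X] = C(17, 4) · 2^{1 − 6} = 2380 · 1/32 = 595/8.
Numerically: E[X] ≈ 74.37500.

E[X] = C(17,4)·2^(1−C(4,2)) = 595/8 ≈ 74.37500.


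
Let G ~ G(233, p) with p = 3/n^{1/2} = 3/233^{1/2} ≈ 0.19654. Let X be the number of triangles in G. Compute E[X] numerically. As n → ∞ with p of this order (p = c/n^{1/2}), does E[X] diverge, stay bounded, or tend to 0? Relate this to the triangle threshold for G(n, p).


Number of potential triangles: C(233, 3) = 2081156.
Each occurs with probability p³ ≈ (0.19654)³ ≈ 7.5915400e-03.
By linearity: E[X] = C(233, 3)·p³ ≈ 2081156 · 7.5915400e-03 ≈ 15799.17895.
Since α = 1/2 < 1, p = c/n^{1/2} ≫ 1/n is above the triangle threshold p ~ 1/n. Asymptotically E[X] ~ (c³/6)·n^{3(1−α)} = (3³/6)·n^{1.5} → ∞; triangles are abundant w.h.p.

E[X] ≈ 15799.17895; in regime p = Θ(1/n^{1/2}) E[X] diverges (above the triangle threshold p ~ 1/n).


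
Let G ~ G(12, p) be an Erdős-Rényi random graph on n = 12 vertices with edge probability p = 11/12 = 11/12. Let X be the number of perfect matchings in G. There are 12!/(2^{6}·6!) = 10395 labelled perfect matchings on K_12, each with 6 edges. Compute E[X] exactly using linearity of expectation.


K_12 has 12!/(2^{6}·6!) = 10395 labelled perfect matchings.
For each such perfect matching H, let X_H = 1 if all 6 edges of H are present in G. Then P[X_H = 1] = p^{6} = (11/12)^{6} = 1771561/2985984.
By linearity of expectation: E[X] = Σ_H E[X_H] = 10395 · p^{6} = 10395 · 1771561/2985984 = 682050985/110592.
Numerically: E[X] ≈ 6167.3.

E[X] = 10395 · (11/12)^{6} = 682050985/110592 ≈ 6167.3.


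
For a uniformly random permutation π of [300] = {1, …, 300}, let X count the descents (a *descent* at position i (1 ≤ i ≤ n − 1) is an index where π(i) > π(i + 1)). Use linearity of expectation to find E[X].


Write X = Σ X_I over i = 1, …, 299, with X_I the indicator of one descent.
There are 299 indicators.
For each fixed i, the pair (π(i), π(i+1)) is a uniformly random ordered pair of distinct values from {1, …, 300}; by symmetry P[π(i) > π(i+1)] = 1/2.
By linearity: E[X] = 299 · (1/2) = (300 − 1) · (1/2) = 299/2 ≈ 149.500000.

E[X] = 299/2 = 149.500000.


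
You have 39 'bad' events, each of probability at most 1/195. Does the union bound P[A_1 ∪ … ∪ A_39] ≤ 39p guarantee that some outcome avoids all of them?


Union bound: P[∪_{i=1}^{39} A_i] ≤ Σ_i P[A_i] ≤ 39·p = 39·(1/195) = 1/5.
Numerically: 1/5 ≈ 0.200000.
Is 1/5 < 1? YES.
Since P[∪ A_i] ≤ 1/5 < 1, the complement has P[∩ A_i^c] ≥ 1 − 1/5 = 4/5 > 0, so some outcome avoids every A_i.

39·p = 1/5 ≈ 0.200000; existence CERTIFIED by the union bound.


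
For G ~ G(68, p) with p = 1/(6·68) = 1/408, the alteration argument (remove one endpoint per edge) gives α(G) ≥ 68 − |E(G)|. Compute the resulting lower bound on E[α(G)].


E[|E(G)|] = C(68, 2)·p = 2278 · (1/408) = 67/12.
E[α(G)] ≥ n − E[|E(G)|] = 68 − 67/12 = 749/12.
Numerically: ≈ 62.416667.
(This is only a lower bound; the true E[α(G)] may be larger.)

E[α(G)] ≥ 749/12 ≈ 62.416667.


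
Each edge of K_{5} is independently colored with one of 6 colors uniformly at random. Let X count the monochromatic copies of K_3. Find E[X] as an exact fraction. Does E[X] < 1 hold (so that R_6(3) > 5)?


E[X] = C(5, 3) · 6^{1 − 3} = 10 · 6^{−2} = 10/36.
As a reduced fraction: E[X] = 5/18 ≈ 0.277778.
Is E[X] < 1? YES.
Since E[X] < 1, there exists a 6-coloring of K_{5} with no monochromatic K_3; hence R_6(3) > 5.

E[X] = 5/18 ≈ 0.277778; E[X] < 1, so R_6(3) > 5.


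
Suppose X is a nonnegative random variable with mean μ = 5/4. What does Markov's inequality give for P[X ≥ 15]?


μ = E[X] = 5/4, a = 15.
Markov: P[X ≥ 15] ≤ μ/a = (5/4)/15 = 1/12.
Numerically: ≈ 0.08333.
(Since a = 15 > μ = 1.25000, the bound 1/12 is < 1 and informative.)

P[X ≥ 15] ≤ 1/12 ≈ 0.08333.


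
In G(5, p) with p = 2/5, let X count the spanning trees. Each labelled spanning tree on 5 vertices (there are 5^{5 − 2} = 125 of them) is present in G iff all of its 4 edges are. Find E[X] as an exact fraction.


K_5 has 5^{5 − 2} = 125 labelled spanning trees.
For each such spanning tree H, let X_H = 1 if all 4 edges of H are present in G. Then P[X_H = 1] = p^{4} = (2/5)^{4} = 16/625.
Summing the indicators: E[X] = Σ_H E[X_H] = 125 · p^{4} = 125 · 16/625 = 16/5.
Numerically: E[X] ≈ 3.2.

E[X] = 125 · (2/5)^{4} = 16/5 ≈ 3.2.


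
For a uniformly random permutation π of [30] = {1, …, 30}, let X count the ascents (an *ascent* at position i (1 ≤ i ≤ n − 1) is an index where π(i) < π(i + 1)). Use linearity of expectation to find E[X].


Write X = Σ X_I over i = 1, …, 29, with X_I the indicator of one ascent.
There are 29 indicators.
For each fixed i, the pair (π(i), π(i+1)) is a uniformly random ordered pair of distinct values from {1, …, 30}; by symmetry P[π(i) < π(i+1)] = 1/2.
By linearity: E[X] = 29 · (1/2) = (30 − 1) · (1/2) = 29/2 ≈ 14.50000.

E[X] = 29/2 = 14.50000.


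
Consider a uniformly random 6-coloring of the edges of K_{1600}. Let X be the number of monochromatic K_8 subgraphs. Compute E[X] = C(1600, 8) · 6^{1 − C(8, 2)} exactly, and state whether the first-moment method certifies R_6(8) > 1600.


E[X] = C(1600, 8) · 6^{1 − 28} = 1046712188466516943800 · 6^{−27} = 1046712188466516943800/1023490369077469249536.
As a reduced fraction: E[X] = 4845889761419059925/4738381338321616896 ≈ 1.0226888.
Is E[X] < 1? NO.
Since E[X] ≥ 1, the first-moment bound is inconclusive at n = 1600; it does NOT by itself certify R_6(8) > 1600.

E[X] = 4845889761419059925/4738381338321616896 ≈ 1.0226888; E[X] ≥ 1; first-moment method inconclusive here.


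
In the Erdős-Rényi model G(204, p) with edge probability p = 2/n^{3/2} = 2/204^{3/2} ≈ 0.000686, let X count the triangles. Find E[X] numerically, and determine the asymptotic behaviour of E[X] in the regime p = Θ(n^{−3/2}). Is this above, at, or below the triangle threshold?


Number of potential triangles: C(204, 3) = 1394204.
Each occurs with probability p³ ≈ (0.000686)³ ≈ 3.23411e-10.
By linearity: E[X] = C(204, 3)·p³ ≈ 1394204 · 3.23411e-10 ≈ 0.000.
Since α = 3/2 > 1, p = c/n^{3/2} = o(1/n) is below the triangle threshold p ~ 1/n. Asymptotically E[X] ~ (c³/6)·n^{3(1−α)} = (2³/6)·n^{-1.5} → 0, so by Markov's inequality G has no triangles w.h.p.

E[X] ≈ 0.000; in regime p = Θ(1/n^{3/2}) E[X] tends to 0 (below the triangle threshold p ~ 1/n).


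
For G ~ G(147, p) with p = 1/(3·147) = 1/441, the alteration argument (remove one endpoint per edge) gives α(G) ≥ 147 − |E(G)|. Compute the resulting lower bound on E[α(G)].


E[|E(G)|] = C(147, 2)·p = 10731 · (1/441) = 73/3.
E[α(G)] ≥ n − E[|E(G)|] = 147 − 73/3 = 368/3.
Numerically: ≈ 122.6667.
(This is only a lower bound; the true E[α(G)] may be larger.)

E[α(G)] ≥ 368/3 ≈ 122.6667.


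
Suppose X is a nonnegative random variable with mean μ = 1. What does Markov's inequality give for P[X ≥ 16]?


μ = E[X] = 1, a = 16.
Markov: P[X ≥ 16] ≤ μ/a = (1)/16 = 1/16.
Numerically: ≈ 0.062.
(Since a = 16 > μ = 1.000, the bound 1/16 is < 1 and informative.)

P[X ≥ 16] ≤ 1/16 ≈ 0.062.


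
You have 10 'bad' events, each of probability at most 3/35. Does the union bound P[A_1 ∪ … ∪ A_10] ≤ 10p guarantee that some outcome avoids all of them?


Union bound: P[∪_{i=1}^{10} A_i] ≤ Σ_i P[A_i] ≤ 10·p = 10·(3/35) = 6/7.
Numerically: 6/7 ≈ 0.857143.
Is 6/7 < 1? YES.
Since P[∪ A_i] ≤ 6/7 < 1, the complement has P[∩ A_i^c] ≥ 1 − 6/7 = 1/7 > 0, so some outcome avoids every A_i.

10·p = 6/7 ≈ 0.857143; existence CERTIFIED by the union bound.


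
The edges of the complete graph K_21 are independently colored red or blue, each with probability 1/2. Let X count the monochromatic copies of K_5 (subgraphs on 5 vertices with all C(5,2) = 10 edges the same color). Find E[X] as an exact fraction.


Let X = Σ_S X_S over the C(21, 5) = 20349 subsets S of size 5, where X_S = 1 if the K_5 on S is monochromatic.
For a fixed S, the K_5 on S has C(5, 2) = 10 edges. P[all 10 edges red] = (1/2)^10, and likewise for blue, so P[monochromatic] = 2·(1/2)^10 = 2^{1 − 10} = 1/512.
By linearity: E[X] = C(21, 5) · 2^{1 − 10} = 20349 · 1/512 = 20349/512.
Numerically: E[X] ≈ 39.744.

E[X] = C(21,5)·2^(1−C(5,2)) = 20349/512 ≈ 39.744.


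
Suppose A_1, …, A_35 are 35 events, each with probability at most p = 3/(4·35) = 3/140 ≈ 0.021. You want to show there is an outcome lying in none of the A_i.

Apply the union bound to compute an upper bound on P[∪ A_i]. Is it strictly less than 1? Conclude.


Union bound: P[∪_{i=1}^{35} A_i] ≤ Σ_i P[A_i] ≤ 35·p = 35·(3/140) = 3/4.
Numerically: 3/4 ≈ 0.750.
Is 3/4 < 1? YES.
Since P[∪ A_i] ≤ 3/4 < 1, the complement has P[∩ A_i^c] ≥ 1 − 3/4 = 1/4 > 0, so some outcome avoids every A_i.

35·p = 3/4 ≈ 0.750; existence CERTIFIED by the union bound.


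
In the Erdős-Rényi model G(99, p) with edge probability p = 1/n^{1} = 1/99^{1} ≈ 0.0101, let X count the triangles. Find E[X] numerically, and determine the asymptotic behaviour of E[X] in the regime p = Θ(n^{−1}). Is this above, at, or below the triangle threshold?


Number of potential triangles: C(99, 3) = 156849.
Each occurs with probability p³ ≈ (0.0101)³ ≈ 1.030610e-06.
By linearity: E[X] = C(99, 3)·p³ ≈ 156849 · 1.030610e-06 ≈ 0.1617.
Here α = 1, so p = 1/n is exactly at the triangle threshold p ~ 1/n. Asymptotically E[X] → c³/6 = 1³/6 = 1/6 ≈ 0.1667, a bounded constant. In this regime the triangle count is asymptotically Poisson(c³/6).

E[X] ≈ 0.1617; in regime p = Θ(1/n^{1}) E[X] stays bounded (at the triangle threshold p ~ 1/n).


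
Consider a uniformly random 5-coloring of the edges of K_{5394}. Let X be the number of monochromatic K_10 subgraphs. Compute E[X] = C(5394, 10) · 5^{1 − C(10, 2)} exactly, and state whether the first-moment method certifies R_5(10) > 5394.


E[X] = C(5394, 10) · 5^{1 − 45} = 5697982524930156243149785372878 · 5^{−44} = 5697982524930156243149785372878/5684341886080801486968994140625.
As a reduced fraction: E[X] = 5697982524930156243149785372878/5684341886080801486968994140625 ≈ 1.002400.
Is E[X] < 1? NO.
Since E[X] ≥ 1, the first-moment bound is inconclusive at n = 5394; it does NOT by itself certify R_5(10) > 5394.

E[X] = 5697982524930156243149785372878/5684341886080801486968994140625 ≈ 1.002400; E[X] ≥ 1; first-moment method inconclusive here.


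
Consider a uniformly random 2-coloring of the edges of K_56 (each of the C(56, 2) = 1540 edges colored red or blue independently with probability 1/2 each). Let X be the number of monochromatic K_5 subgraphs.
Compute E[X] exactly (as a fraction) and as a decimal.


Let X = Σ_S X_S over the C(56, 5) = 3819816 subsets S of size 5, where X_S = 1 if the K_5 on S is monochromatic.
For a fixed S, the K_5 on S has C(5, 2) = 10 edges. P[all 10 edges red] = (1/2)^10, and likewise for blue, so P[monochromatic] = 2·(1/2)^10 = 2^{1 − 10} = 1/512.
By linearity of expectation: E[X] = C(56, 5) · 2^{1 − 10} = 3819816 · 1/512 = 477477/64.
Numerically: E[X] ≈ 7460.5781.

E[X] = C(56,5)·2^(1−C(5,2)) = 477477/64 ≈ 7460.5781.


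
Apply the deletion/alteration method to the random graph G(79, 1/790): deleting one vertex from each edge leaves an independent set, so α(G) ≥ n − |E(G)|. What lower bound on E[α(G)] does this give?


E[|E(G)|] = C(79, 2)·p = 3081 · (1/790) = 39/10.
E[α(G)] ≥ n − E[|E(G)|] = 79 − 39/10 = 751/10.
Numerically: ≈ 75.100000.
(This is only a lower bound; the true E[α(G)] may be larger.)

E[α(G)] ≥ 751/10 ≈ 75.100000.


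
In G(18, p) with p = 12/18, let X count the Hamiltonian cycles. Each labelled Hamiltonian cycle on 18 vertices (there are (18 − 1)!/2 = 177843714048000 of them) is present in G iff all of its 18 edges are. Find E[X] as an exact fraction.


K_18 has (18 − 1)!/2 = 177843714048000 labelled Hamiltonian cycles.
For each such Hamiltonian cycle H, let X_H = 1 if all 18 edges of H are present in G. Then P[X_H = 1] = p^{18} = (2/3)^{18} = 262144/387420489.
By linearity of expectation: E[X] = Σ_H E[X_H] = 177843714048000 · p^{18} = 177843714048000 · 262144/387420489 = 63951526166528000/531441.
Numerically: E[X] ≈ 1.20336e+11.

E[X] = 177843714048000 · (2/3)^{18} = 63951526166528000/531441 ≈ 1.20336e+11.


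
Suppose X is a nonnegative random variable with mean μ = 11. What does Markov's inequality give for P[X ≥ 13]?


μ = E[X] = 11, a = 13.
Markov: P[X ≥ 13] ≤ μ/a = (11)/13 = 11/13.
Numerically: ≈ 0.846154.
(Since a = 13 > μ = 11.000000, the bound 11/13 is < 1 and informative.)

P[X ≥ 13] ≤ 11/13 ≈ 0.846154.


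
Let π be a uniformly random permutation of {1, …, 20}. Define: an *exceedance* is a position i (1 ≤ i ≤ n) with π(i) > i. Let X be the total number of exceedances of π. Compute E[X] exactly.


Write X = Σ_{i=1}^{20} X_i, where X_i = 1_{π(i) > i}.
For each fixed i, π(i) is uniform over {1, …, 20} (marginal of a uniform permutation), so P[π(i) > i] = (n − i)/n. Summing: Σ_{i=1}^{20} (n − i)/n = (0 + 1 + … + 19)/20 = 20(20 − 1)/(2·20) = (20 − 1)/2.
Hence E[X] = Σ_{i=1}^{20} (20 − i)/20 = 19/2 ≈ 9.5000.

E[X] = 19/2 = 9.5000.


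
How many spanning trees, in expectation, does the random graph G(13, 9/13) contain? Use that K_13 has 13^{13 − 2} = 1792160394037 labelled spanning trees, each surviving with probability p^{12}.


K_13 has 13^{13 − 2} = 1792160394037 labelled spanning trees.
For each such spanning tree H, let X_H = 1 if all 12 edges of H are present in G. Then P[X_H = 1] = p^{12} = (9/13)^{12} = 282429536481/23298085122481.
Summing the indicators: E[X] = Σ_H E[X_H] = 1792160394037 · p^{12} = 1792160394037 · 282429536481/23298085122481 = 282429536481/13.
Numerically: E[X] ≈ 2.173e+10.

E[X] = 1792160394037 · (9/13)^{12} = 282429536481/13 ≈ 2.173e+10.


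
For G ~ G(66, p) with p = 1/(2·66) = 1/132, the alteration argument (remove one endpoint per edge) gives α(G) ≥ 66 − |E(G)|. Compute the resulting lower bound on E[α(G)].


E[|E(G)|] = C(66, 2)·p = 2145 · (1/132) = 65/4.
E[α(G)] ≥ n − E[|E(G)|] = 66 − 65/4 = 199/4.
Numerically: ≈ 49.750.
(This is only a lower bound; the true E[α(G)] may be larger.)

E[α(G)] ≥ 199/4 ≈ 49.750.


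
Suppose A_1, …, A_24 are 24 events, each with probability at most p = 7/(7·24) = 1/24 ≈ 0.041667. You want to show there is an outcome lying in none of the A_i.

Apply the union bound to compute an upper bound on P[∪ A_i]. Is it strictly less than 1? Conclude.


Union bound: P[∪_{i=1}^{24} A_i] ≤ Σ_i P[A_i] ≤ 24·p = 24·(1/24) = 1.
Numerically: 1 ≈ 1.000000.
Is 1 < 1? NO.
Since the bound 1 is ≥ 1, the union bound is uninformative here; it does NOT by itself certify existence.

24·p = 1 ≈ 1.000000; existence NOT certified by the union bound.


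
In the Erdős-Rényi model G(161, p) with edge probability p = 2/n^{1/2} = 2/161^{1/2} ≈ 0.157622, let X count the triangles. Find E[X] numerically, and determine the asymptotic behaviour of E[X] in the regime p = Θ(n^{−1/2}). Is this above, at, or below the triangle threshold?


Number of potential triangles: C(161, 3) = 682640.
Each occurs with probability p³ ≈ (0.157622)³ ≈ 3.91607655e-03.
By linearity: E[X] = C(161, 3)·p³ ≈ 682640 · 3.91607655e-03 ≈ 2673.270498.
Since α = 1/2 < 1, p = c/n^{1/2} ≫ 1/n is above the triangle threshold p ~ 1/n. Asymptotically E[X] ~ (c³/6)·n^{3(1−α)} = (2³/6)·n^{1.5} → ∞; triangles are abundant w.h.p.

E[X] ≈ 2673.270498; in regime p = Θ(1/n^{1/2}) E[X] diverges (above the triangle threshold p ~ 1/n).


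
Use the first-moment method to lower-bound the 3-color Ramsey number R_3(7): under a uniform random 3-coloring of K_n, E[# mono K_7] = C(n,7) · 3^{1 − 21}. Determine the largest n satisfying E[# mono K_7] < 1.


We need C(n, 7) · 3^{1 − 21} < 1, i.e. C(n, 7) < 3^{21 − 1} = 3486784401.
Check values of n near the boundary:
  n = 76: C(76, 7) = 2186189400; 2186189400 < 3486784401? YES
  n = 77: C(77, 7) = 2404808340; 2404808340 < 3486784401? YES
  n = 78: C(78, 7) = 2641902120; 2641902120 < 3486784401? YES
  n = 79: C(79, 7) = 2898753715; 2898753715 < 3486784401? YES
  n = 80: C(80, 7) = 3176716400; 3176716400 < 3486784401? YES
  n = 81: C(81, 7) = 3477216600; 3477216600 < 3486784401? YES
  n = 82: C(82, 7) = 3801756816; 3801756816 < 3486784401? NO
The largest n with C(n, 7) < 3486784401 is n = 81 (where E[X] = 42928600/43046721 ≈ 0.99726). Hence R_3(7) > 81, i.e. R_3(7) ≥ 82.

Largest n = 81; hence R_3(7) > 81.


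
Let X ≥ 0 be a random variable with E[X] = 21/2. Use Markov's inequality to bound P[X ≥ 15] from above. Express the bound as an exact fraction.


μ = E[X] = 21/2, a = 15.
Markov: P[X ≥ 15] ≤ μ/a = (21/2)/15 = 7/10.
Numerically: ≈ 0.700.
(Since a = 15 > μ = 10.500, the bound 7/10 is < 1 and informative.)

P[X ≥ 15] ≤ 7/10 ≈ 0.700.


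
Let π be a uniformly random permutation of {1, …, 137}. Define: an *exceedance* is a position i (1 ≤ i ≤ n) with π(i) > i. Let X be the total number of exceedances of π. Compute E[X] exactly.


Write X = Σ_{i=1}^{137} X_i, where X_i = 1_{π(i) > i}.
For each fixed i, π(i) is uniform over {1, …, 137} (marginal of a uniform permutation), so P[π(i) > i] = (n − i)/n. Summing: Σ_{i=1}^{137} (n − i)/n = (0 + 1 + … + 136)/137 = 137(137 − 1)/(2·137) = (137 − 1)/2.
Hence E[X] = Σ_{i=1}^{137} (137 − i)/137 = 68 ≈ 68.000.

E[X] = 68 = 68.000.


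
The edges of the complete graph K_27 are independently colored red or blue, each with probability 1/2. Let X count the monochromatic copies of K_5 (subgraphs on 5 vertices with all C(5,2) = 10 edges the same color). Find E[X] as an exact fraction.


Let X = Σ_S X_S over the C(27, 5) = 80730 subsets S of size 5, where X_S = 1 if the K_5 on S is monochromatic.
For a fixed S, the K_5 on S has C(5, 2) = 10 edges. P[all 10 edges red] = (1/2)^10, and likewise for blue, so P[monochromatic] = 2·(1/2)^10 = 2^{1 − 10} = 1/512.
Summing: E[X] = C(27, 5) · 2^{1 − 10} = 80730 · 1/512 = 40365/256.
Numerically: E[X] ≈ 157.676.

E[X] = C(27,5)·2^(1−C(5,2)) = 40365/256 ≈ 157.676.


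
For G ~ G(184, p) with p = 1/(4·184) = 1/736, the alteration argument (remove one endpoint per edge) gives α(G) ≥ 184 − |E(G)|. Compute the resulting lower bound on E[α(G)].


E[|E(G)|] = C(184, 2)·p = 16836 · (1/736) = 183/8.
E[α(G)] ≥ n − E[|E(G)|] = 184 − 183/8 = 1289/8.
Numerically: ≈ 161.12500.
(This is only a lower bound; the true E[α(G)] may be larger.)

E[α(G)] ≥ 1289/8 ≈ 161.12500.


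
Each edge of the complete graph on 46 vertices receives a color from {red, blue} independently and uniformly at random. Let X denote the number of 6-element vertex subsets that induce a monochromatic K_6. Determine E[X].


Let X = Σ_S X_S over the C(46, 6) = 9366819 subsets S of size 6, where X_S = 1 if the K_6 on S is monochromatic.
For a fixed S, the K_6 on S has C(6, 2) = 15 edges. P[all 15 edges red] = (1/2)^15, and likewise for blue, so P[monochromatic] = 2·(1/2)^15 = 2^{1 − 15} = 1/16384.
By linearity: E[X] = C(46, 6) · 2^{1 − 15} = 9366819 · 1/16384 = 9366819/16384.
Numerically: E[X] ≈ 571.70526.

E[X] = C(46,6)·2^(1−C(6,2)) = 9366819/16384 ≈ 571.70526.


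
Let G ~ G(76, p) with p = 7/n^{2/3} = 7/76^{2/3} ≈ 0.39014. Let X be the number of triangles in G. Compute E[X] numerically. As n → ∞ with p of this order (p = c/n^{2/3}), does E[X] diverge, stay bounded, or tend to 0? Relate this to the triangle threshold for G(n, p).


Number of potential triangles: C(76, 3) = 70300.
Each occurs with probability p³ ≈ (0.39014)³ ≈ 5.9383657e-02.
By linearity: E[X] = C(76, 3)·p³ ≈ 70300 · 5.9383657e-02 ≈ 4174.67105.
Since α = 2/3 < 1, p = c/n^{2/3} ≫ 1/n is above the triangle threshold p ~ 1/n. Asymptotically E[X] ~ (c³/6)·n^{3(1−α)} = (7³/6)·n^{1} → ∞; triangles are abundant w.h.p.

E[X] ≈ 4174.67105; in regime p = Θ(1/n^{2/3}) E[X] diverges (above the triangle threshold p ~ 1/n).


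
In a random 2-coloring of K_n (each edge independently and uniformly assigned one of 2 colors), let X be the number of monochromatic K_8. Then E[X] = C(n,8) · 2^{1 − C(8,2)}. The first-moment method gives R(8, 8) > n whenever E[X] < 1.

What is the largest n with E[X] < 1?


We need C(n, 8) · 2^{1 − 28} < 1, i.e. C(n, 8) < 2^{28 − 1} = 134217728.
Check values of n near the boundary:
  n = 39: C(39, 8) = 61523748; 61523748 < 134217728? YES
  n = 40: C(40, 8) = 76904685; 76904685 < 134217728? YES
  n = 41: C(41, 8) = 95548245; 95548245 < 134217728? YES
  n = 42: C(42, 8) = 118030185; 118030185 < 134217728? YES
  n = 43: C(43, 8) = 145008513; 145008513 < 134217728? NO
  n = 44: C(44, 8) = 177232627; 177232627 < 134217728? NO
The largest n with C(n, 8) < 134217728 is n = 42 (where E[X] = 118030185/134217728 ≈ 0.8794). Hence R(8, 8) > 42, i.e. R(8, 8) ≥ 43.

Largest n = 42; hence R(8, 8) > 42.


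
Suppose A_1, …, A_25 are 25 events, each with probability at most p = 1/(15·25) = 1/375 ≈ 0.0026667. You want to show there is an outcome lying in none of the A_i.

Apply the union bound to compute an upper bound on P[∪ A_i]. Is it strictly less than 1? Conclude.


Union bound: P[∪_{i=1}^{25} A_i] ≤ Σ_i P[A_i] ≤ 25·p = 25·(1/375) = 1/15.
Numerically: 1/15 ≈ 0.0666667.
Is 1/15 < 1? YES.
Since P[∪ A_i] ≤ 1/15 < 1, the complement has P[∩ A_i^c] ≥ 1 − 1/15 = 14/15 > 0, so some outcome avoids every A_i.

25·p = 1/15 ≈ 0.0666667; existence CERTIFIED by the union bound.


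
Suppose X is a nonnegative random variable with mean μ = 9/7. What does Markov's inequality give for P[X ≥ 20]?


μ = E[X] = 9/7, a = 20.
Markov: P[X ≥ 20] ≤ μ/a = (9/7)/20 = 9/140.
Numerically: ≈ 0.06429.
(Since a = 20 > μ = 1.28571, the bound 9/140 is < 1 and informative.)

P[X ≥ 20] ≤ 9/140 ≈ 0.06429.


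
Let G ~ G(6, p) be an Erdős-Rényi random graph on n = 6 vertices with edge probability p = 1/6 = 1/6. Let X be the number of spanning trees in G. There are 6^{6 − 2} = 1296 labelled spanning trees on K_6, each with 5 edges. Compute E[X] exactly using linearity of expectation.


K_6 has 6^{6 − 2} = 1296 labelled spanning trees.
For each such spanning tree H, let X_H = 1 if all 5 edges of H are present in G. Then P[X_H = 1] = p^{5} = (1/6)^{5} = 1/7776.
By linearity: E[X] = Σ_H E[X_H] = 1296 · p^{5} = 1296 · 1/7776 = 1/6.
Numerically: E[X] ≈ 0.16667.

E[X] = 1296 · (1/6)^{5} = 1/6 ≈ 0.16667.


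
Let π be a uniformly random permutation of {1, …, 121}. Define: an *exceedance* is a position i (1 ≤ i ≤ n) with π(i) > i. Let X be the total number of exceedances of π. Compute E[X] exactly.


Write X = Σ_{i=1}^{121} X_i, where X_i = 1_{π(i) > i}.
For each fixed i, π(i) is uniform over {1, …, 121} (marginal of a uniform permutation), so P[π(i) > i] = (n − i)/n. Summing: Σ_{i=1}^{121} (n − i)/n = (0 + 1 + … + 120)/121 = 121(121 − 1)/(2·121) = (121 − 1)/2.
Hence E[X] = Σ_{i=1}^{121} (121 − i)/121 = 60 ≈ 60.000.

E[X] = 60 = 60.000.


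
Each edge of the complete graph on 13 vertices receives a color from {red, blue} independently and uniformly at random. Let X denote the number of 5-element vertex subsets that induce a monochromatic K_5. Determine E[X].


Let X = Σ_S X_S over the C(13, 5) = 1287 subsets S of size 5, where X_S = 1 if the K_5 on S is monochromatic.
For a fixed S, the K_5 on S has C(5, 2) = 10 edges. P[all 10 edges red] = (1/2)^10, and likewise for blue, so P[monochromatic] = 2·(1/2)^10 = 2^{1 − 10} = 1/512.
By linearity of expectation: E[X] = C(13, 5) · 2^{1 − 10} = 1287 · 1/512 = 1287/512.
Numerically: E[X] ≈ 2.514.

E[X] = C(13,5)·2^(1−C(5,2)) = 1287/512 ≈ 2.514.


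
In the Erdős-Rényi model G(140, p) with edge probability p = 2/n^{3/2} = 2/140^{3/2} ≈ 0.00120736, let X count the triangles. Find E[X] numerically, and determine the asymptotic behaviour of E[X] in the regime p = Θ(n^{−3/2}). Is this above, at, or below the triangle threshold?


Number of potential triangles: C(140, 3) = 447580.
Each occurs with probability p³ ≈ (0.00120736)³ ≈ 1.76000470e-09.
By linearity: E[X] = C(140, 3)·p³ ≈ 447580 · 1.76000470e-09 ≈ 0.000788.
Since α = 3/2 > 1, p = c/n^{3/2} = o(1/n) is below the triangle threshold p ~ 1/n. Asymptotically E[X] ~ (c³/6)·n^{3(1−α)} = (2³/6)·n^{-1.5} → 0, so by Markov's inequality G has no triangles w.h.p.

E[X] ≈ 0.000788; in regime p = Θ(1/n^{3/2}) E[X] tends to 0 (below the triangle threshold p ~ 1/n).


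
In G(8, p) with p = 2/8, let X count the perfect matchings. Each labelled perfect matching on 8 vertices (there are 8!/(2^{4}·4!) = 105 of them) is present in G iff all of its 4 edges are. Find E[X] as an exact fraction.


K_8 has 8!/(2^{4}·4!) = 105 labelled perfect matchings.
For each such perfect matching H, let X_H = 1 if all 4 edges of H are present in G. Then P[X_H = 1] = p^{4} = (1/4)^{4} = 1/256.
By linearity of expectation: E[X] = Σ_H E[X_H] = 105 · p^{4} = 105 · 1/256 = 105/256.
Numerically: E[X] ≈ 0.410156.

E[X] = 105 · (1/4)^{4} = 105/256 ≈ 0.410156.


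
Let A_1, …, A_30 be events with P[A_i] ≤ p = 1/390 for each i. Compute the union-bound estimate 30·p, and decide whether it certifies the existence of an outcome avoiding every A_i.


Union bound: P[∪_{i=1}^{30} A_i] ≤ Σ_i P[A_i] ≤ 30·p = 30·(1/390) = 1/13.
Numerically: 1/13 ≈ 0.07692.
Is 1/13 < 1? YES.
Since P[∪ A_i] ≤ 1/13 < 1, the complement has P[∩ A_i^c] ≥ 1 − 1/13 = 12/13 > 0, so some outcome avoids every A_i.

30·p = 1/13 ≈ 0.07692; existence CERTIFIED by the union bound.


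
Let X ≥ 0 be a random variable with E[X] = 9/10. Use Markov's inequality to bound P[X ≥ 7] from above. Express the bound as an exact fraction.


μ = E[X] = 9/10, a = 7.
Markov: P[X ≥ 7] ≤ μ/a = (9/10)/7 = 9/70.
Numerically: ≈ 0.12857.
(Since a = 7 > μ = 0.90000, the bound 9/70 is < 1 and informative.)

P[X ≥ 7] ≤ 9/70 ≈ 0.12857.


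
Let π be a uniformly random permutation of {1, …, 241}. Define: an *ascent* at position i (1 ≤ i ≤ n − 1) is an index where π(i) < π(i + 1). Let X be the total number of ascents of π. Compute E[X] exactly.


Write X = Σ X_I over i = 1, …, 240, with X_I the indicator of one ascent.
There are 240 indicators.
For each fixed i, the pair (π(i), π(i+1)) is a uniformly random ordered pair of distinct values from {1, …, 241}; by symmetry P[π(i) < π(i+1)] = 1/2.
By linearity: E[X] = 240 · (1/2) = (241 − 1) · (1/2) = 120 ≈ 120.000000.

E[X] = 120 = 120.000000.


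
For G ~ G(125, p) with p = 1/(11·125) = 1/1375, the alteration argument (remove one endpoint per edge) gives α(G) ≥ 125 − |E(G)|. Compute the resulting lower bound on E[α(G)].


E[|E(G)|] = C(125, 2)·p = 7750 · (1/1375) = 62/11.
E[α(G)] ≥ n − E[|E(G)|] = 125 − 62/11 = 1313/11.
Numerically: ≈ 119.3636.
(This is only a lower bound; the true E[α(G)] may be larger.)

E[α(G)] ≥ 1313/11 ≈ 119.3636.


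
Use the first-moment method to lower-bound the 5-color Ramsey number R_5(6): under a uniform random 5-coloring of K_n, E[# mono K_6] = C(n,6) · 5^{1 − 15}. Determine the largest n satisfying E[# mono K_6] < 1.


We need C(n, 6) · 5^{1 − 15} < 1, i.e. C(n, 6) < 5^{15 − 1} = 6103515625.
Check values of n near the boundary:
  n = 126: C(126, 6) = 4925156775; 4925156775 < 6103515625? YES
  n = 127: C(127, 6) = 5169379425; 5169379425 < 6103515625? YES
  n = 128: C(128, 6) = 5423611200; 5423611200 < 6103515625? YES
  n = 129: C(129, 6) = 5688177600; 5688177600 < 6103515625? YES
  n = 130: C(130, 6) = 5963412000; 5963412000 < 6103515625? YES
  n = 131: C(131, 6) = 6249655776; 6249655776 < 6103515625? NO
The largest n with C(n, 6) < 6103515625 is n = 130 (where E[X] = 47707296/48828125 ≈ 0.9770454). Hence R_5(6) > 130, i.e. R_5(6) ≥ 131.

Largest n = 130; hence R_5(6) > 130.


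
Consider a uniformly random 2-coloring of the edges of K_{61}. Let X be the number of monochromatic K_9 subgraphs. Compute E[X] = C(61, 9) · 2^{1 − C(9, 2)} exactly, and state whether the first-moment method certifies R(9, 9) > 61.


E[X] = C(61, 9) · 2^{1 − 36} = 17341763505 · 2^{−35} = 17341763505/34359738368.
As a reduced fraction: E[X] = 17341763505/34359738368 ≈ 0.50471.
Is E[X] < 1? YES.
Since E[X] < 1, there exists a 2-coloring of K_{61} with no monochromatic K_9; hence R(9, 9) > 61.

E[X] = 17341763505/34359738368 ≈ 0.50471; E[X] < 1, so R(9, 9) > 61.


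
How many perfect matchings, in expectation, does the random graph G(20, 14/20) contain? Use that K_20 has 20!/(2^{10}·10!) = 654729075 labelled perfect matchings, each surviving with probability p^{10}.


K_20 has 20!/(2^{10}·10!) = 654729075 labelled perfect matchings.
For each such perfect matching H, let X_H = 1 if all 10 edges of H are present in G. Then P[X_H = 1] = p^{10} = (7/10)^{10} = 282475249/10000000000.
By linearity of expectation: E[X] = Σ_H E[X_H] = 654729075 · p^{10} = 654729075 · 282475249/10000000000 = 7397790339526587/400000000.
Numerically: E[X] ≈ 1.85e+07.

E[X] = 654729075 · (7/10)^{10} = 7397790339526587/400000000 ≈ 1.85e+07.


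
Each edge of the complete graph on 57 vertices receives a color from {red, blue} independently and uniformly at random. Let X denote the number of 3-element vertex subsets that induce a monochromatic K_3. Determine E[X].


Let X = Σ_S X_S over the C(57, 3) = 29260 subsets S of size 3, where X_S = 1 if the K_3 on S is monochromatic.
For a fixed S, the K_3 on S has C(3, 2) = 3 edges. P[all 3 edges red] = (1/2)^3, and likewise for blue, so P[monochromatic] = 2·(1/2)^3 = 2^{1 − 3} = 1/4.
By linearity of expectation: E[X] = C(57, 3) · 2^{1 − 3} = 29260 · 1/4 = 7315.
Numerically: E[X] ≈ 7315.000000.

E[X] = C(57,3)·2^(1−C(3,2)) = 7315 ≈ 7315.000000.


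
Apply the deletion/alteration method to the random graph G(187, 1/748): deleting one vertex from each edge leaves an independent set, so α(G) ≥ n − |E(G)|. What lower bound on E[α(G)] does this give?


E[|E(G)|] = C(187, 2)·p = 17391 · (1/748) = 93/4.
E[α(G)] ≥ n − E[|E(G)|] = 187 − 93/4 = 655/4.
Numerically: ≈ 163.7500.
(This is only a lower bound; the true E[α(G)] may be larger.)

E[α(G)] ≥ 655/4 ≈ 163.7500.
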